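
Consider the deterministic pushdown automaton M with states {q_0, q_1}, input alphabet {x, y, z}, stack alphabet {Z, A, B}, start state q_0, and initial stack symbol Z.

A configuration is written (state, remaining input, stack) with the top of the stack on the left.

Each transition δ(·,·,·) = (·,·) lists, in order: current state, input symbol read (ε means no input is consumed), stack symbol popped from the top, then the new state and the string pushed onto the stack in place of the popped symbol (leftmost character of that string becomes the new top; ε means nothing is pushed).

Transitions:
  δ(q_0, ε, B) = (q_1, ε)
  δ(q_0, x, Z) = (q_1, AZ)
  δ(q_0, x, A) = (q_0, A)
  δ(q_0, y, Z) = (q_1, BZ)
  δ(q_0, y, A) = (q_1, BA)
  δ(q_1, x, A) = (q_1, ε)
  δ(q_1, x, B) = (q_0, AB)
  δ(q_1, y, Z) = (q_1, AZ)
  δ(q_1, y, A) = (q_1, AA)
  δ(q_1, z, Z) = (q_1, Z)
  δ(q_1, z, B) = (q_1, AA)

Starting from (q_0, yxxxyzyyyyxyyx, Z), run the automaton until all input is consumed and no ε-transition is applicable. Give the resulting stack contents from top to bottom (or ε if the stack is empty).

(q_0, yxxxyzyyyyxyyx, Z) ⊢ (q_1, xxxyzyyyyxyyx, BZ) ⊢ (q_0, xxyzyyyyxyyx, ABZ) ⊢ (q_0, xyzyyyyxyyx, ABZ) ⊢ (q_0, yzyyyyxyyx, ABZ) ⊢ (q_1, zyyyyxyyx, BABZ) ⊢ (q_1, yyyyxyyx, AAABZ) ⊢ (q_1, yyyxyyx, AAAABZ) ⊢ (q_1, yyxyyx, AAAAABZ) ⊢ (q_1, yxyyx, AAAAAABZ) ⊢ (q_1, xyyx, AAAAAAABZ) ⊢ (q_1, yyx, AAAAAABZ) ⊢ (q_1, yx, AAAAAAABZ) ⊢ (q_1, x, AAAAAAAABZ) ⊢ (q_1, ε, AAAAAAABZ)
All input consumed in state q_1 with stack AAAAAAABZ.

AAAAAAABZ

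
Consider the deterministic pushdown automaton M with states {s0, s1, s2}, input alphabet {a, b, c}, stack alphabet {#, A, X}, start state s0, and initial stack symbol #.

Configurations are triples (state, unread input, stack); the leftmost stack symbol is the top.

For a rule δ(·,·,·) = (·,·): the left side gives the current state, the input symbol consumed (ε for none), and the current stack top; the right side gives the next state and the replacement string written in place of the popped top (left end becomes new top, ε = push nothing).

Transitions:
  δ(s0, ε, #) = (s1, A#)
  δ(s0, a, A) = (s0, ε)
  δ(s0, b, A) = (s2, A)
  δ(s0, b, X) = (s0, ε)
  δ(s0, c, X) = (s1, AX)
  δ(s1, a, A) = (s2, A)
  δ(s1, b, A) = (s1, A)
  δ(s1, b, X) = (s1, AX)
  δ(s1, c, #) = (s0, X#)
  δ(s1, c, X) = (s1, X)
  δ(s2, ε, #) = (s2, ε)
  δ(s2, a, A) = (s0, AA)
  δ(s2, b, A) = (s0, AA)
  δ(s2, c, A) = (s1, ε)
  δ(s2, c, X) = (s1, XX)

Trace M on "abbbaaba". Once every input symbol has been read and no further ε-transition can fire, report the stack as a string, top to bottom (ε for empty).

AA#

(s0, abbbaaba, #) ⊢ (s1, abbbaaba, A#) ⊢ (s2, bbbaaba, A#) ⊢ (s0, bbaaba, AA#) ⊢ (s2, baaba, AA#) ⊢ (s0, aaba, AAA#) ⊢ (s0, aba, AA#) ⊢ (s0, ba, A#) ⊢ (s2, a, A#) ⊢ (s0, ε, AA#)
All input consumed in state s0 with stack AA#.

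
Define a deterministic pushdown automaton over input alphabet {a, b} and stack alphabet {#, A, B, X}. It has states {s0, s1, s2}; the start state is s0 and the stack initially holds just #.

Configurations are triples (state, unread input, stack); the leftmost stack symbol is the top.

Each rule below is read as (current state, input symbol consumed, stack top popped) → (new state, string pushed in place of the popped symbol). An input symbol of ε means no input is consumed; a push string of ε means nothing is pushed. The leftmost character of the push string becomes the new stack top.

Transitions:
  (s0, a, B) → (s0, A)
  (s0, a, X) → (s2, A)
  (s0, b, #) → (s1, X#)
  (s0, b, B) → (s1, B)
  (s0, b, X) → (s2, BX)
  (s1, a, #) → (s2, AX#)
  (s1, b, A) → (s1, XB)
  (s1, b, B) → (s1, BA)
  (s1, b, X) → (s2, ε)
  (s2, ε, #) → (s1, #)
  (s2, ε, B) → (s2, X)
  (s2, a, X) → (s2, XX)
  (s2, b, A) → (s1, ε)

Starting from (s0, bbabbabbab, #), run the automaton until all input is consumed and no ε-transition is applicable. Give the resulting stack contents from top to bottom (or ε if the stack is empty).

(s0, bbabbabbab, #)
  read b, top #: go to s1, push X# → (s1, babbabbab, X#)
  read b, top X: go to s2, push ε → (s2, abbabbab, #)
  ε-move, top #: go to s1, push # → (s1, abbabbab, #)
  read a, top #: go to s2, push AX# → (s2, bbabbab, AX#)
  read b, top A: go to s1, push ε → (s1, babbab, X#)
  read b, top X: go to s2, push ε → (s2, abbab, #)
  ε-move, top #: go to s1, push # → (s1, abbab, #)
  read a, top #: go to s2, push AX# → (s2, bbab, AX#)
  read b, top A: go to s1, push ε → (s1, bab, X#)
  read b, top X: go to s2, push ε → (s2, ab, #)
  ε-move, top #: go to s1, push # → (s1, ab, #)
  read a, top #: go to s2, push AX# → (s2, b, AX#)
  read b, top A: go to s1, push ε → (s1, ε, X#)
All input consumed in state s1 with stack X#.

X#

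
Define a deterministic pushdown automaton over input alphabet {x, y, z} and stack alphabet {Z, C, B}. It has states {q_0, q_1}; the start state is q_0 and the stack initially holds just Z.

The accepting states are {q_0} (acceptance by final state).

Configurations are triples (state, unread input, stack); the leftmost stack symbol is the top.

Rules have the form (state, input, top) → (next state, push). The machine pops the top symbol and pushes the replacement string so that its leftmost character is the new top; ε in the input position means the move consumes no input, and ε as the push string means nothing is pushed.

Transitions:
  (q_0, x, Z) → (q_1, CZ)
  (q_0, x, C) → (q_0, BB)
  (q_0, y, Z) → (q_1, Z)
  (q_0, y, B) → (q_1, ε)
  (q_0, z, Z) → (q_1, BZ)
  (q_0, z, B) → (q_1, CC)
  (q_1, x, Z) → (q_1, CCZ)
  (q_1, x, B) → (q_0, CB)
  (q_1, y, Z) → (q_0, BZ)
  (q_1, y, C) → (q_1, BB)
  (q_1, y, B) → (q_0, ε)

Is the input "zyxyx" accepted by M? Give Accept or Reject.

(q_0, zyxyx, Z)
  read z, top Z: go to q_1, push BZ → (q_1, yxyx, BZ)
  read y, top B: go to q_0, push ε → (q_0, xyx, Z)
  read x, top Z: go to q_1, push CZ → (q_1, yx, CZ)
  read y, top C: go to q_1, push BB → (q_1, x, BBZ)
  read x, top B: go to q_0, push CB → (q_0, ε, CBBZ)
All input consumed; state q_0 ∈ F.

Accept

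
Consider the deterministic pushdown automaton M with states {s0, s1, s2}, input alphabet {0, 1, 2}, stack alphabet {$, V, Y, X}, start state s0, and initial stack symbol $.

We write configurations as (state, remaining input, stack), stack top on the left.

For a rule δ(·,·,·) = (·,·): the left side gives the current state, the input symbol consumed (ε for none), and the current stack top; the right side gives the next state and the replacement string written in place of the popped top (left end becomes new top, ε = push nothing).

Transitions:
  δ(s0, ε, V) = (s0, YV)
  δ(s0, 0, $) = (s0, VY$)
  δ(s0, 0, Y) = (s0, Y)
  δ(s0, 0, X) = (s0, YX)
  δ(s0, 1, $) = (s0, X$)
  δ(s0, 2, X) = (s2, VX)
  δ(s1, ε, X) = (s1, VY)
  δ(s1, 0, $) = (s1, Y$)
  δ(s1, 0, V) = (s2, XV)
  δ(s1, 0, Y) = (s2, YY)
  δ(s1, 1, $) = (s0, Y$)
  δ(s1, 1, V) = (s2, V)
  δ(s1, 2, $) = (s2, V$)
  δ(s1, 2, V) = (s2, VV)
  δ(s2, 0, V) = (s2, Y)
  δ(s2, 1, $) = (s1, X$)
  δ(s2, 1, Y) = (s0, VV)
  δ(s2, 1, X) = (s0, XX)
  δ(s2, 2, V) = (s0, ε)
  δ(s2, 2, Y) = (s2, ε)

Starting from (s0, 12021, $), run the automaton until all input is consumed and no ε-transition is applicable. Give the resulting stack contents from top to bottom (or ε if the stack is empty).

(s0, 12021, $)
  read 1, top $: go to s0, push X$ → (s0, 2021, X$)
  read 2, top X: go to s2, push VX → (s2, 021, VX$)
  read 0, top V: go to s2, push Y → (s2, 21, YX$)
  read 2, top Y: go to s2, push ε → (s2, 1, X$)
  read 1, top X: go to s0, push XX → (s0, ε, XX$)
All input consumed in state s0 with stack XX$.

XX$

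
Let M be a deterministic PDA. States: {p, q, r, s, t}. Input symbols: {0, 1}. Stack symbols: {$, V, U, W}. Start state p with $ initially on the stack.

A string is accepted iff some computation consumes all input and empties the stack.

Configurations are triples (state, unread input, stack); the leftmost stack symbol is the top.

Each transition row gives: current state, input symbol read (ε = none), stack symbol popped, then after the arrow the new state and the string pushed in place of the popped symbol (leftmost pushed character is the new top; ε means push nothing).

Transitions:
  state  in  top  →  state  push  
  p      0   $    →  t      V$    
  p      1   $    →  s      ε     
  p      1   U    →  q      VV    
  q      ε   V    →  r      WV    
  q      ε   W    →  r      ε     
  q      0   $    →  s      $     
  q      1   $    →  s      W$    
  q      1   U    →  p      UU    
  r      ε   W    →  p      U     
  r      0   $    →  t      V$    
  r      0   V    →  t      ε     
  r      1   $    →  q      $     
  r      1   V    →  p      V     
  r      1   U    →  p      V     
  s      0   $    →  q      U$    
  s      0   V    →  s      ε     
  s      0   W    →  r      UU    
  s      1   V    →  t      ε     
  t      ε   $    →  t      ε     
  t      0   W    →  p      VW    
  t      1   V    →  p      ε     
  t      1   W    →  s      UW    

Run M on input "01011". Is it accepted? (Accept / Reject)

(p, 01011, $)
  read 0, top $: go to t, push V$ → (t, 1011, V$)
  read 1, top V: go to p, push ε → (p, 011, $)
  read 0, top $: go to t, push V$ → (t, 11, V$)
  read 1, top V: go to p, push ε → (p, 1, $)
  read 1, top $: go to s, push ε → (s, ε, ε)
All input consumed and the stack is empty.

Accept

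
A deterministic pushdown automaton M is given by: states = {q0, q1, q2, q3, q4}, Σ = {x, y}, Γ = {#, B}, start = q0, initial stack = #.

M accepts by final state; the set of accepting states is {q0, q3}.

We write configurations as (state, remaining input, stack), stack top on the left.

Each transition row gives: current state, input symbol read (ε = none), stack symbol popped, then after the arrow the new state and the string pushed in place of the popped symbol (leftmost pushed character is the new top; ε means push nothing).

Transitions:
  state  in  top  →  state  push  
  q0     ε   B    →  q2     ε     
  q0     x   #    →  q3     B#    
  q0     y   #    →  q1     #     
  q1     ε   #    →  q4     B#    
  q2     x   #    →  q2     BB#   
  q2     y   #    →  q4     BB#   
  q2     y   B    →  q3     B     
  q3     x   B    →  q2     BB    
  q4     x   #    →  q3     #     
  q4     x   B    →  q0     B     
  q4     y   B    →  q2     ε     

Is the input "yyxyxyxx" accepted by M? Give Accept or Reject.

(q0, yyxyxyxx, #)
  read y, top #: go to q1, push # → (q1, yxyxyxx, #)
  ε-move, top #: go to q4, push B# → (q4, yxyxyxx, B#)
  read y, top B: go to q2, push ε → (q2, xyxyxx, #)
  read x, top #: go to q2, push BB# → (q2, yxyxx, BB#)
  read y, top B: go to q3, push B → (q3, xyxx, BB#)
  read x, top B: go to q2, push BB → (q2, yxx, BBB#)
  read y, top B: go to q3, push B → (q3, xx, BBB#)
  read x, top B: go to q2, push BB → (q2, x, BBBB#)
No transition applies at (q2, x, BBBB#); input not fully consumed.

Reject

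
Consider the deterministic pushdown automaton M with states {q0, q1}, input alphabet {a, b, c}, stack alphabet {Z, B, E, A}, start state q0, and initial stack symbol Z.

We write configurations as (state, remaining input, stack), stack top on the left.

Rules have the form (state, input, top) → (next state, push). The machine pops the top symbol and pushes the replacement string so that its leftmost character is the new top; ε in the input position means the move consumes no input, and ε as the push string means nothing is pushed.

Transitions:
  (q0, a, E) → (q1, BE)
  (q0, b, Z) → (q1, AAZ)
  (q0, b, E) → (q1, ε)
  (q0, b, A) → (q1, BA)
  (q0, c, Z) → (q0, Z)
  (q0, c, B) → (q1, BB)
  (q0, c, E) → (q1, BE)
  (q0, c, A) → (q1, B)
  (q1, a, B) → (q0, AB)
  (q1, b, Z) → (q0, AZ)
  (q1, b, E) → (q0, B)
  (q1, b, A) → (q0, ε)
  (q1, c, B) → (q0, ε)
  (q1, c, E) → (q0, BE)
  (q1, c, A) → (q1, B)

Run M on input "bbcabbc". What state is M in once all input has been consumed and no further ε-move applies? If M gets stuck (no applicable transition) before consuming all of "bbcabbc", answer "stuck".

stuck

(q0, bbcabbc, Z) ⊢ (q1, bcabbc, AAZ) ⊢ (q0, cabbc, AZ) ⊢ (q1, abbc, BZ) ⊢ (q0, bbc, ABZ) ⊢ (q1, bc, BABZ)
No transition for (q1, b, top B); M blocks with input bc remaining.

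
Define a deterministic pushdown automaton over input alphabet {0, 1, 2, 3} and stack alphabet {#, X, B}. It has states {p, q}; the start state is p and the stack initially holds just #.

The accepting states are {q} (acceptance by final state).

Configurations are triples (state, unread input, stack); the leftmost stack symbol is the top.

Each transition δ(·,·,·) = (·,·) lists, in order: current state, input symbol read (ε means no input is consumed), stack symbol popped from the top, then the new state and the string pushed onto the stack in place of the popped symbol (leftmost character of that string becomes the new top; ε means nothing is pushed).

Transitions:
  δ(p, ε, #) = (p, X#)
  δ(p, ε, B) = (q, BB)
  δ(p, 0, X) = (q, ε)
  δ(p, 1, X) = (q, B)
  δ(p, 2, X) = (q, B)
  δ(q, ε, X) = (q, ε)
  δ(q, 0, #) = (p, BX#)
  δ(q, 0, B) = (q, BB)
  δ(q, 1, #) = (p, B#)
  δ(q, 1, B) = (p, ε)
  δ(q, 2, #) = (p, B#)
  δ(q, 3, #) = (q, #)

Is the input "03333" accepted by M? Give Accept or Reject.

Accept

(p, 03333, #)
  ε-move, top #: go to p, push X# → (p, 03333, X#)
  read 0, top X: go to q, push ε → (q, 3333, #)
  read 3, top #: go to q, push # → (q, 333, #)
  read 3, top #: go to q, push # → (q, 33, #)
  read 3, top #: go to q, push # → (q, 3, #)
  read 3, top #: go to q, push # → (q, ε, #)
All input consumed; state q ∈ F.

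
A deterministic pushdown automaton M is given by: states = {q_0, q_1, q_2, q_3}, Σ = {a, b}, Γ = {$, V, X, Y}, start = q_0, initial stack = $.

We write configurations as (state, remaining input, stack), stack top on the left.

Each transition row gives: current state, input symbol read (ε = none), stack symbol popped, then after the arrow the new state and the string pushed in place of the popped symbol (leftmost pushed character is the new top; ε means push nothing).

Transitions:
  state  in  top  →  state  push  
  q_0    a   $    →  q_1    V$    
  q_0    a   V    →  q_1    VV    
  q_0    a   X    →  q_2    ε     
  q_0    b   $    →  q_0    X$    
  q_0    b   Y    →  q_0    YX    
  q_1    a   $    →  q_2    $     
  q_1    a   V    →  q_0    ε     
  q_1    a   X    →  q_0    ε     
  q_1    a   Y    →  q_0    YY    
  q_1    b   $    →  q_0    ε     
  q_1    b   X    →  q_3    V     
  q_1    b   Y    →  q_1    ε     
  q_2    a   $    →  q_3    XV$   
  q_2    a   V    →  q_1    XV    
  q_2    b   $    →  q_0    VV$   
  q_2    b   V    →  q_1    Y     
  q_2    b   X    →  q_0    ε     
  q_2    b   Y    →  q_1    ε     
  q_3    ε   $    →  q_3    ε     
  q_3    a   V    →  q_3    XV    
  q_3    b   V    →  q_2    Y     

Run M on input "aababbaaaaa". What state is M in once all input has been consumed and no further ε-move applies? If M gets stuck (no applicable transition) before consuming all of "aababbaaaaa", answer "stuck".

(q_0, aababbaaaaa, $)
  read a, top $: go to q_1, push V$ → (q_1, ababbaaaaa, V$)
  read a, top V: go to q_0, push ε → (q_0, babbaaaaa, $)
  read b, top $: go to q_0, push X$ → (q_0, abbaaaaa, X$)
  read a, top X: go to q_2, push ε → (q_2, bbaaaaa, $)
  read b, top $: go to q_0, push VV$ → (q_0, baaaaa, VV$)
No transition for (q_0, b, top V); M blocks with input baaaaa remaining.

stuck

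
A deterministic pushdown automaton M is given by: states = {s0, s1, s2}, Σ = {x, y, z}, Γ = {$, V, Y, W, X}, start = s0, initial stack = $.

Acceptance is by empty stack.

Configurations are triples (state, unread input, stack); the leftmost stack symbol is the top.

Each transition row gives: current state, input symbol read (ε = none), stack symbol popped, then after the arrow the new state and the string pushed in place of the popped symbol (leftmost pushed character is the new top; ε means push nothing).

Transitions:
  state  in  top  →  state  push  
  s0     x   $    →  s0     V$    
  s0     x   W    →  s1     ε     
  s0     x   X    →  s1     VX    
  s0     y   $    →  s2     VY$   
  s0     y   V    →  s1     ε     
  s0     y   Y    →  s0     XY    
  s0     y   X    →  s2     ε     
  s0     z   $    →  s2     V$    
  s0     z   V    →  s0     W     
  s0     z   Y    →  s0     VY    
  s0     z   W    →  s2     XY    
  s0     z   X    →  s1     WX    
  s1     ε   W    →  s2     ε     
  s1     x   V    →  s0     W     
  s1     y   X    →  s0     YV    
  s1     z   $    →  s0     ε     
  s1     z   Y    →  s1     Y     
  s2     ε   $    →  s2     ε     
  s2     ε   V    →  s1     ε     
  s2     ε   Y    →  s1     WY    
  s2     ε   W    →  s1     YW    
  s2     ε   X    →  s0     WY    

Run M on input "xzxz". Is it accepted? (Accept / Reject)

Accept

(s0, xzxz, $)
  read x, top $: go to s0, push V$ → (s0, zxz, V$)
  read z, top V: go to s0, push W → (s0, xz, W$)
  read x, top W: go to s1, push ε → (s1, z, $)
  read z, top $: go to s0, push ε → (s0, ε, ε)
All input consumed and the stack is empty.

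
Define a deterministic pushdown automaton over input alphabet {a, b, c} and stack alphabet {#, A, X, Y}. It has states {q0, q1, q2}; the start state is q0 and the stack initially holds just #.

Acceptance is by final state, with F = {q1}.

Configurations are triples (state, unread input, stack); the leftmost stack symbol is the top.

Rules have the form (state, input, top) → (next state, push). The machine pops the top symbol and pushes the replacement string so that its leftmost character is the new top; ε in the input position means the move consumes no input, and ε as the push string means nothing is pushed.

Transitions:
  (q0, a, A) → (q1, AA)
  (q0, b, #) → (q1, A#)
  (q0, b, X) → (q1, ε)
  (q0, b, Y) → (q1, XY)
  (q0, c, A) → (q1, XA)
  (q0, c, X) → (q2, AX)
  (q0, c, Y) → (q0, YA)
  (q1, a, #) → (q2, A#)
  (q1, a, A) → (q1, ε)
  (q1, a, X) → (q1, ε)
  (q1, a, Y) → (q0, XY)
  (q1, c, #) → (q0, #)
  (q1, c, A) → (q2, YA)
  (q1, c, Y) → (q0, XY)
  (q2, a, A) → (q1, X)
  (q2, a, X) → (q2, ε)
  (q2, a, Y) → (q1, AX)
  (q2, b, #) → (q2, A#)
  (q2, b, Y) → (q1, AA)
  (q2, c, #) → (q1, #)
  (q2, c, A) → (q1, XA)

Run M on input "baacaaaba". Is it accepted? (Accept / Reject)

(q0, baacaaaba, #) ⊢ (q1, aacaaaba, A#) ⊢ (q1, acaaaba, #) ⊢ (q2, caaaba, A#) ⊢ (q1, aaaba, XA#) ⊢ (q1, aaba, A#) ⊢ (q1, aba, #) ⊢ (q2, ba, A#)
No transition applies at (q2, ba, A#); input not fully consumed.

Reject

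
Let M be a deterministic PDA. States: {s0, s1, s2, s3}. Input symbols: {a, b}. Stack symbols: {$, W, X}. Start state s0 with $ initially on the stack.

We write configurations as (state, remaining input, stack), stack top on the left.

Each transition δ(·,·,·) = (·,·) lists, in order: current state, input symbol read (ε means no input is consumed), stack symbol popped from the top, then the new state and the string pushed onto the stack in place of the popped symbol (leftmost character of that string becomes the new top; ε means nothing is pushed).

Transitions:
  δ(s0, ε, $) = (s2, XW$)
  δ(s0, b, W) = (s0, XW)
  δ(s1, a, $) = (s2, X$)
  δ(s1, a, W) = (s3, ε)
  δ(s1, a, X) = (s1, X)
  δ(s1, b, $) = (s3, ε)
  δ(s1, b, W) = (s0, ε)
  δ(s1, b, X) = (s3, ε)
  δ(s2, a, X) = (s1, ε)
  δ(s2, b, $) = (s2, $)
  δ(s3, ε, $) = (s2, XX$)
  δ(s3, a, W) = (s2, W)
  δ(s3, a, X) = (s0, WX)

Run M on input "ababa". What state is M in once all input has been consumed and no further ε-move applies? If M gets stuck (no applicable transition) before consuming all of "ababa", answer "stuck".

(s0, ababa, $)
  ε-move, top $: go to s2, push XW$ → (s2, ababa, XW$)
  read a, top X: go to s1, push ε → (s1, baba, W$)
  read b, top W: go to s0, push ε → (s0, aba, $)
  ε-move, top $: go to s2, push XW$ → (s2, aba, XW$)
  read a, top X: go to s1, push ε → (s1, ba, W$)
  read b, top W: go to s0, push ε → (s0, a, $)
  ε-move, top $: go to s2, push XW$ → (s2, a, XW$)
  read a, top X: go to s1, push ε → (s1, ε, W$)
All input consumed; M is in state s1.

s1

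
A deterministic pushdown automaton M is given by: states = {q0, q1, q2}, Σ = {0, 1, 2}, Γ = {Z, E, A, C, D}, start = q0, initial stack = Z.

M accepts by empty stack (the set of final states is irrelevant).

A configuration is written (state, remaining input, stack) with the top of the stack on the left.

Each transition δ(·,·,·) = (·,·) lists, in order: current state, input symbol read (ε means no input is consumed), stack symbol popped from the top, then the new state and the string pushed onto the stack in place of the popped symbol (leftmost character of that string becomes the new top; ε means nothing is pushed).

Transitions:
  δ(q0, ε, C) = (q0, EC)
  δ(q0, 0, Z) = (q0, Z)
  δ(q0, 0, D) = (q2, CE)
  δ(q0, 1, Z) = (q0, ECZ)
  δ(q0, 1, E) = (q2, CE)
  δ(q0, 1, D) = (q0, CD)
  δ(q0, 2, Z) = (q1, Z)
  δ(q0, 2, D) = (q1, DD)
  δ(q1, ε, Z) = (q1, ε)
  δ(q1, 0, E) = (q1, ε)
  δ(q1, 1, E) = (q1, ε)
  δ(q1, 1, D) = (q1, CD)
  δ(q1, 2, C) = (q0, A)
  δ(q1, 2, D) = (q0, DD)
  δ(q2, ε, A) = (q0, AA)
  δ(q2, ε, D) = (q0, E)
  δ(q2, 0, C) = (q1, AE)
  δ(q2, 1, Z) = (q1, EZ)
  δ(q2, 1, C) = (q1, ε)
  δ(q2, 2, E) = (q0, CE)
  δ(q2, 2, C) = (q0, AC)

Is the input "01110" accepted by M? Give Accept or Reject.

(q0, 01110, Z) ⊢ (q0, 1110, Z) ⊢ (q0, 110, ECZ) ⊢ (q2, 10, CECZ) ⊢ (q1, 0, ECZ) ⊢ (q1, ε, CZ)
All input consumed; stack is CZ, not empty, and no further ε-move applies.

Reject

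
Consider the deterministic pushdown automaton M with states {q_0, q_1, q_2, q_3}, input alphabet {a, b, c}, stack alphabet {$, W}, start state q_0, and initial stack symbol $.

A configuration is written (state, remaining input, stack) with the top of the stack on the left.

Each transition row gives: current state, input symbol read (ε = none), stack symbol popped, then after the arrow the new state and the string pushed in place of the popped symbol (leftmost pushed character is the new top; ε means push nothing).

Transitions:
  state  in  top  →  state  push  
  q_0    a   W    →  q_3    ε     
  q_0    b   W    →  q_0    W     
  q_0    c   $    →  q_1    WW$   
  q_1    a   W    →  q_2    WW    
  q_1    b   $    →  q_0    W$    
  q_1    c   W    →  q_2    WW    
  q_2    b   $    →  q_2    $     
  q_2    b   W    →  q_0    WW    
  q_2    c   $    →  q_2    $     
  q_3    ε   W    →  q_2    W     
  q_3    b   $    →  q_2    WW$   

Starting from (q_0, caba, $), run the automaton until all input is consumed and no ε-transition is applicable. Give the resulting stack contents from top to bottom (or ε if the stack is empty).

WWW$

(q_0, caba, $) ⊢ (q_1, aba, WW$) ⊢ (q_2, ba, WWW$) ⊢ (q_0, a, WWWW$) ⊢ (q_3, ε, WWW$) ⊢ (q_2, ε, WWW$)
All input consumed in state q_2 with stack WWW$.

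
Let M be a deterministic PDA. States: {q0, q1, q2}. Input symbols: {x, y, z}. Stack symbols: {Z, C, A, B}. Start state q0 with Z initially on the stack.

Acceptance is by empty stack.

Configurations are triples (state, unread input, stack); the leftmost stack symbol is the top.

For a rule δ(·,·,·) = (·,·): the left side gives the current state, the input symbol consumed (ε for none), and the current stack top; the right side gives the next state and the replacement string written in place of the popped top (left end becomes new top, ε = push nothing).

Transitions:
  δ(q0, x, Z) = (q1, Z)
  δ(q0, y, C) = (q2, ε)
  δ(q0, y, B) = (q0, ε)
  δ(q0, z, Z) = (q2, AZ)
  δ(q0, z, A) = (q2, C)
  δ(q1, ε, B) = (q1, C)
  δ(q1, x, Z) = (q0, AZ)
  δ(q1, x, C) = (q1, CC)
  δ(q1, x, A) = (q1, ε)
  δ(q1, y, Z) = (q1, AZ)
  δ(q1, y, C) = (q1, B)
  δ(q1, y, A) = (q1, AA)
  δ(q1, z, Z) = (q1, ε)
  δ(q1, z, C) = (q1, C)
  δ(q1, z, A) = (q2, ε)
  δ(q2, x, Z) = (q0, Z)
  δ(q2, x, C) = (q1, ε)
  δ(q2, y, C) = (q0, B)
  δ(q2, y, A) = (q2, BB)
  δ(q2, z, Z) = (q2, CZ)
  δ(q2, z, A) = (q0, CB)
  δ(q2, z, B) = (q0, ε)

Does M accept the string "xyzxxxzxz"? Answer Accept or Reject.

Accept

(q0, xyzxxxzxz, Z)
  read x, top Z: go to q1, push Z → (q1, yzxxxzxz, Z)
  read y, top Z: go to q1, push AZ → (q1, zxxxzxz, AZ)
  read z, top A: go to q2, push ε → (q2, xxxzxz, Z)
  read x, top Z: go to q0, push Z → (q0, xxzxz, Z)
  read x, top Z: go to q1, push Z → (q1, xzxz, Z)
  read x, top Z: go to q0, push AZ → (q0, zxz, AZ)
  read z, top A: go to q2, push C → (q2, xz, CZ)
  read x, top C: go to q1, push ε → (q1, z, Z)
  read z, top Z: go to q1, push ε → (q1, ε, ε)
All input consumed and the stack is empty.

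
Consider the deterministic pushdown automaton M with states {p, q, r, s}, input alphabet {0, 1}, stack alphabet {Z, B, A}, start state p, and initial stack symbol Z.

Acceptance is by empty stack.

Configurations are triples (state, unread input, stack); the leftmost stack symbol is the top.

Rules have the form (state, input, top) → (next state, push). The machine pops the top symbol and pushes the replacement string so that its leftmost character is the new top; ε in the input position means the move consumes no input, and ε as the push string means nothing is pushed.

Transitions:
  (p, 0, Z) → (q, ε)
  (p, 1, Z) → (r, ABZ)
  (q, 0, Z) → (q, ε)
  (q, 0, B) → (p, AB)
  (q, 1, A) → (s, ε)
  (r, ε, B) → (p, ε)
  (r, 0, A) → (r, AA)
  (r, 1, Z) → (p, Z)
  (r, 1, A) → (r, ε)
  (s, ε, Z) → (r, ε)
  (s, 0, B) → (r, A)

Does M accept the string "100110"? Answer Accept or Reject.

Reject

(p, 100110, Z) ⊢ (r, 00110, ABZ) ⊢ (r, 0110, AABZ) ⊢ (r, 110, AAABZ) ⊢ (r, 10, AABZ) ⊢ (r, 0, ABZ) ⊢ (r, ε, AABZ)
All input consumed; stack is AABZ, not empty, and no further ε-move applies.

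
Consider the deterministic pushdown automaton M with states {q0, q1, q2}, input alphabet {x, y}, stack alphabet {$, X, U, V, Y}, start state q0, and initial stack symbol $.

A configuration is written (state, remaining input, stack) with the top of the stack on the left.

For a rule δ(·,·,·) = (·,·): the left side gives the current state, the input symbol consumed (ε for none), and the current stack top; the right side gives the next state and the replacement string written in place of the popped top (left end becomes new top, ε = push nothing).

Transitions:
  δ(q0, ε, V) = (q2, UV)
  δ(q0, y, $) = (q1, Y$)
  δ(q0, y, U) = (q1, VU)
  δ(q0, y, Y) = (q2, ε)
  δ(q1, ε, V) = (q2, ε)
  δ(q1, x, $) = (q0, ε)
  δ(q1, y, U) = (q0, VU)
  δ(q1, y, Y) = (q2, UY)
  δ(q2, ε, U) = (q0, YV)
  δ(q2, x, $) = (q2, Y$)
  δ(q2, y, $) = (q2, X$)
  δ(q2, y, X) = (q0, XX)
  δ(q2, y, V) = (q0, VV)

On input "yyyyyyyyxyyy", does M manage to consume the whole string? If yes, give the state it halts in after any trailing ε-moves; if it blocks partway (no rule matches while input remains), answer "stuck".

(q0, yyyyyyyyxyyy, $) ⊢ (q1, yyyyyyyxyyy, Y$) ⊢ (q2, yyyyyyxyyy, UY$) ⊢ (q0, yyyyyyxyyy, YVY$) ⊢ (q2, yyyyyxyyy, VY$) ⊢ (q0, yyyyxyyy, VVY$) ⊢ (q2, yyyyxyyy, UVVY$) ⊢ (q0, yyyyxyyy, YVVVY$) ⊢ (q2, yyyxyyy, VVVY$) ⊢ (q0, yyxyyy, VVVVY$) ⊢ (q2, yyxyyy, UVVVVY$) ⊢ (q0, yyxyyy, YVVVVVY$) ⊢ (q2, yxyyy, VVVVVY$) ⊢ (q0, xyyy, VVVVVVY$) ⊢ (q2, xyyy, UVVVVVVY$) ⊢ (q0, xyyy, YVVVVVVVY$)
No transition for (q0, x, top Y); M blocks with input xyyy remaining.

stuck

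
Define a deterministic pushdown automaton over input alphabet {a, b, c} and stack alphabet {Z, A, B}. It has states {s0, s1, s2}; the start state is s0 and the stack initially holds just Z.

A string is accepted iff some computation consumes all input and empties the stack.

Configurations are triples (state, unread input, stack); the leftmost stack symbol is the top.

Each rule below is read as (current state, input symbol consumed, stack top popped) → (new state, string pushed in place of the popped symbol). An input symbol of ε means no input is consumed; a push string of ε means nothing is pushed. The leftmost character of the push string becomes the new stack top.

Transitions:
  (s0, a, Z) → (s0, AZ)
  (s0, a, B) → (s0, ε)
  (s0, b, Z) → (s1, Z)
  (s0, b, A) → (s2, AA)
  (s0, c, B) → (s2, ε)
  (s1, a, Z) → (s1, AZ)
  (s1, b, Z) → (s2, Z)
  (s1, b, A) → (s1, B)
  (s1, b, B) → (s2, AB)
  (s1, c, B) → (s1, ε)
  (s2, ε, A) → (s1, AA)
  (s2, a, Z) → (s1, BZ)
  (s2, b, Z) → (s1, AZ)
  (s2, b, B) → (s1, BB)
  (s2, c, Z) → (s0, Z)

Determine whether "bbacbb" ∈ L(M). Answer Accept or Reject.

Reject

(s0, bbacbb, Z)
  read b, top Z: go to s1, push Z → (s1, bacbb, Z)
  read b, top Z: go to s2, push Z → (s2, acbb, Z)
  read a, top Z: go to s1, push BZ → (s1, cbb, BZ)
  read c, top B: go to s1, push ε → (s1, bb, Z)
  read b, top Z: go to s2, push Z → (s2, b, Z)
  read b, top Z: go to s1, push AZ → (s1, ε, AZ)
All input consumed; stack is AZ, not empty, and no further ε-move applies.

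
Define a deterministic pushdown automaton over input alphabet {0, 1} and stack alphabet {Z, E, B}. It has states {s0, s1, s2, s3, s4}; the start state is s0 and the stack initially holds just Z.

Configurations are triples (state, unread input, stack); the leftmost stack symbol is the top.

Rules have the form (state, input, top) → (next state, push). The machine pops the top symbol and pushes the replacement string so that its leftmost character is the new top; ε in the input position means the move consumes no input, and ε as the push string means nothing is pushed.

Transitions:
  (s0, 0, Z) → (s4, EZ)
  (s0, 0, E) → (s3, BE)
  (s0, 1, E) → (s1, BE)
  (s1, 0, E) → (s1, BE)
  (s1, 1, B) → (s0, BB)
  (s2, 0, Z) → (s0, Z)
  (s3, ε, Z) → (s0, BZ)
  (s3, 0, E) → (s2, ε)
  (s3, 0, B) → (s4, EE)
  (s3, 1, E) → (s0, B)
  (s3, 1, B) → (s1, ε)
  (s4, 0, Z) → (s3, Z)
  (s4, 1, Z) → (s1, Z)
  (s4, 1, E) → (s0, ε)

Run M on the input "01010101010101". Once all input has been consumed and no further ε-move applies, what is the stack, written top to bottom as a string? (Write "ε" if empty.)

Z

(s0, 01010101010101, Z) ⊢ (s4, 1010101010101, EZ) ⊢ (s0, 010101010101, Z) ⊢ (s4, 10101010101, EZ) ⊢ (s0, 0101010101, Z) ⊢ (s4, 101010101, EZ) ⊢ (s0, 01010101, Z) ⊢ (s4, 1010101, EZ) ⊢ (s0, 010101, Z) ⊢ (s4, 10101, EZ) ⊢ (s0, 0101, Z) ⊢ (s4, 101, EZ) ⊢ (s0, 01, Z) ⊢ (s4, 1, EZ) ⊢ (s0, ε, Z)
All input consumed in state s0 with stack Z.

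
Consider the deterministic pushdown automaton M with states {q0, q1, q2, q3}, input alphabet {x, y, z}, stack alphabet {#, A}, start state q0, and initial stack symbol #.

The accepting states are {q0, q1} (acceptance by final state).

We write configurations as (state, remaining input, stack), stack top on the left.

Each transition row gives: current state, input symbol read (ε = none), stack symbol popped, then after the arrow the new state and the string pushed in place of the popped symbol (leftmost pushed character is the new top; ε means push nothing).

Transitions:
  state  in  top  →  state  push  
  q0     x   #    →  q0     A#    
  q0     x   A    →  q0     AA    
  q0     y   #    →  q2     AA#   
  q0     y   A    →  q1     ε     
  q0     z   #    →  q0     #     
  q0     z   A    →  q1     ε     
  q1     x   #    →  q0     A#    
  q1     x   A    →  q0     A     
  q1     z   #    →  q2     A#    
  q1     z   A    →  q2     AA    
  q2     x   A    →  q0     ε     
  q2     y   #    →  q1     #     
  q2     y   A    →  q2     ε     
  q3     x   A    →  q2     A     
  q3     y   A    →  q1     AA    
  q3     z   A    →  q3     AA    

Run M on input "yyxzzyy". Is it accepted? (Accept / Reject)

Reject

(q0, yyxzzyy, #) ⊢ (q2, yxzzyy, AA#) ⊢ (q2, xzzyy, A#) ⊢ (q0, zzyy, #) ⊢ (q0, zyy, #) ⊢ (q0, yy, #) ⊢ (q2, y, AA#) ⊢ (q2, ε, A#)
All input consumed; state q2 ∉ F and no further ε-move applies.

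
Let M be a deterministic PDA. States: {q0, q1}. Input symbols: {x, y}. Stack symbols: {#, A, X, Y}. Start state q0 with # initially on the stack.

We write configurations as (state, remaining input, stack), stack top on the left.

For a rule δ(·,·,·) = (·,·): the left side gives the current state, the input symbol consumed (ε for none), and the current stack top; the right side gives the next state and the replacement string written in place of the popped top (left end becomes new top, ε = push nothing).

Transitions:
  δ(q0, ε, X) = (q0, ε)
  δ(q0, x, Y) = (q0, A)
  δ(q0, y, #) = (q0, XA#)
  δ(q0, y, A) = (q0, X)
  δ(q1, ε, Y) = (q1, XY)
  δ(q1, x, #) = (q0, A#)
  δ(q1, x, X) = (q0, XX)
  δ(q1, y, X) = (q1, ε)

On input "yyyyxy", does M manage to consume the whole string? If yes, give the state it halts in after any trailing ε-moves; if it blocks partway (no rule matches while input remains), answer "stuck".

(q0, yyyyxy, #)
  read y, top #: go to q0, push XA# → (q0, yyyxy, XA#)
  ε-move, top X: go to q0, push ε → (q0, yyyxy, A#)
  read y, top A: go to q0, push X → (q0, yyxy, X#)
  ε-move, top X: go to q0, push ε → (q0, yyxy, #)
  read y, top #: go to q0, push XA# → (q0, yxy, XA#)
  ε-move, top X: go to q0, push ε → (q0, yxy, A#)
  read y, top A: go to q0, push X → (q0, xy, X#)
  ε-move, top X: go to q0, push ε → (q0, xy, #)
No transition for (q0, x, top #); M blocks with input xy remaining.

stuck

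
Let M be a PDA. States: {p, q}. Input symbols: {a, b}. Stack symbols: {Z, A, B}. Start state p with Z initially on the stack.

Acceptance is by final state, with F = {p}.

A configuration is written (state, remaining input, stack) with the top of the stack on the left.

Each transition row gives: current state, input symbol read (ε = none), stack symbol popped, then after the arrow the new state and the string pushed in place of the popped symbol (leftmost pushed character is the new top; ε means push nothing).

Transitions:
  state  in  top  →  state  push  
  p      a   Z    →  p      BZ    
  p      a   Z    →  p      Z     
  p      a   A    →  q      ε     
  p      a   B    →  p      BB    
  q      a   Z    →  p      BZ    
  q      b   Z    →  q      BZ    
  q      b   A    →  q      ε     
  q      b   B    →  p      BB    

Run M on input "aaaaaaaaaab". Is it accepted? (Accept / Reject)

No computation consumes all input and reaches a final state.

Reject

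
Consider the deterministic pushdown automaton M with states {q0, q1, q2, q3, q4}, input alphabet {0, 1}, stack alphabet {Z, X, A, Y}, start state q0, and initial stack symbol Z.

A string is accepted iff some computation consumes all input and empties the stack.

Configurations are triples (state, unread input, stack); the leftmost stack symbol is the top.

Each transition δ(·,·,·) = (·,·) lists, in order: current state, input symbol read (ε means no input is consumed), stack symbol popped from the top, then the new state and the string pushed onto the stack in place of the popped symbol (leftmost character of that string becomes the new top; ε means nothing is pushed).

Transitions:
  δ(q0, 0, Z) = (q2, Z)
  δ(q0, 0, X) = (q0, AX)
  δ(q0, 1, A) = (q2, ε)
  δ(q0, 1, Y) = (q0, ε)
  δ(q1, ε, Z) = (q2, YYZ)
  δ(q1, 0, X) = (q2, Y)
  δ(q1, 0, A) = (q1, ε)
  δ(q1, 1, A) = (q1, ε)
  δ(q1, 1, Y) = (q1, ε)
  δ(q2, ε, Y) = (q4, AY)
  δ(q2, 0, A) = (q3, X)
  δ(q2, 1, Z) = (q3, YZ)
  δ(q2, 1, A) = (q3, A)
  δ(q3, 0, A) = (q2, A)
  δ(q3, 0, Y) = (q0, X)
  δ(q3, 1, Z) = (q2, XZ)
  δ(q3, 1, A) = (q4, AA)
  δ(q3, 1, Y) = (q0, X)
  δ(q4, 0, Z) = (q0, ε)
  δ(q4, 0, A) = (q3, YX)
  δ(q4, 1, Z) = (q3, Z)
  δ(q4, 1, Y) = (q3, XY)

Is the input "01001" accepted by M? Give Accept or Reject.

(q0, 01001, Z)
  read 0, top Z: go to q2, push Z → (q2, 1001, Z)
  read 1, top Z: go to q3, push YZ → (q3, 001, YZ)
  read 0, top Y: go to q0, push X → (q0, 01, XZ)
  read 0, top X: go to q0, push AX → (q0, 1, AXZ)
  read 1, top A: go to q2, push ε → (q2, ε, XZ)
All input consumed; stack is XZ, not empty, and no further ε-move applies.

Reject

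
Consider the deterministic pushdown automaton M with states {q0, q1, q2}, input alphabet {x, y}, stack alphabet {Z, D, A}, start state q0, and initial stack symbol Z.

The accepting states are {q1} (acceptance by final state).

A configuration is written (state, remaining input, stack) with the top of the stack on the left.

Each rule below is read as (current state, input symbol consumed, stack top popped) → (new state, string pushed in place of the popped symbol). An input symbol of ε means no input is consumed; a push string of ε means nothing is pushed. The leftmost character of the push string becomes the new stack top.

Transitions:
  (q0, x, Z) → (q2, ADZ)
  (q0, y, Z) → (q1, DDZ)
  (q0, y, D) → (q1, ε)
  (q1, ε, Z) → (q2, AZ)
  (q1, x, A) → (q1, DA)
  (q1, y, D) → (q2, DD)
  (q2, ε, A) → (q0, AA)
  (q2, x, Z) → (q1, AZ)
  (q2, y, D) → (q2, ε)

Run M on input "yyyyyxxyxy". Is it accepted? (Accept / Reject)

Reject

(q0, yyyyyxxyxy, Z) ⊢ (q1, yyyyxxyxy, DDZ) ⊢ (q2, yyyxxyxy, DDDZ) ⊢ (q2, yyxxyxy, DDZ) ⊢ (q2, yxxyxy, DZ) ⊢ (q2, xxyxy, Z) ⊢ (q1, xyxy, AZ) ⊢ (q1, yxy, DAZ) ⊢ (q2, xy, DDAZ)
No transition applies at (q2, xy, DDAZ); input not fully consumed.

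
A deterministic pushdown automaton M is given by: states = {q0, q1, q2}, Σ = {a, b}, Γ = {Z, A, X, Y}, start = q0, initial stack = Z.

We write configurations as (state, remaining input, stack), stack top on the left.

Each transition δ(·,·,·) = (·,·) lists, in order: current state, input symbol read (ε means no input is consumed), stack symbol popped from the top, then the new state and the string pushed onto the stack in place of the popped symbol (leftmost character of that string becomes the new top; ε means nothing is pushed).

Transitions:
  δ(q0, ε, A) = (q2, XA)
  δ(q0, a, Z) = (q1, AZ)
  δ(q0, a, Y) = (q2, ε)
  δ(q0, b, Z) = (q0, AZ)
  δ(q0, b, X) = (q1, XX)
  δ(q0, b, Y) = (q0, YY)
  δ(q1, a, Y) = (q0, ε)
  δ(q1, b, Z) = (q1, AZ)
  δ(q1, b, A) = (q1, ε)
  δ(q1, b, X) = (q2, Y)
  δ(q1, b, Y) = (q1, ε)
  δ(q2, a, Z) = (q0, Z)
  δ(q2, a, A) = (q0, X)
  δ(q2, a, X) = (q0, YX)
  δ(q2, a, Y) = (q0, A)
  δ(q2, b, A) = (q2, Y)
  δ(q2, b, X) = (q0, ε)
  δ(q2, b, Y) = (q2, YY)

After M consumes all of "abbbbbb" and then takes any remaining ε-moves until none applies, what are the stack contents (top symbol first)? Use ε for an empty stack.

(q0, abbbbbb, Z)
  read a, top Z: go to q1, push AZ → (q1, bbbbbb, AZ)
  read b, top A: go to q1, push ε → (q1, bbbbb, Z)
  read b, top Z: go to q1, push AZ → (q1, bbbb, AZ)
  read b, top A: go to q1, push ε → (q1, bbb, Z)
  read b, top Z: go to q1, push AZ → (q1, bb, AZ)
  read b, top A: go to q1, push ε → (q1, b, Z)
  read b, top Z: go to q1, push AZ → (q1, ε, AZ)
All input consumed in state q1 with stack AZ.

AZ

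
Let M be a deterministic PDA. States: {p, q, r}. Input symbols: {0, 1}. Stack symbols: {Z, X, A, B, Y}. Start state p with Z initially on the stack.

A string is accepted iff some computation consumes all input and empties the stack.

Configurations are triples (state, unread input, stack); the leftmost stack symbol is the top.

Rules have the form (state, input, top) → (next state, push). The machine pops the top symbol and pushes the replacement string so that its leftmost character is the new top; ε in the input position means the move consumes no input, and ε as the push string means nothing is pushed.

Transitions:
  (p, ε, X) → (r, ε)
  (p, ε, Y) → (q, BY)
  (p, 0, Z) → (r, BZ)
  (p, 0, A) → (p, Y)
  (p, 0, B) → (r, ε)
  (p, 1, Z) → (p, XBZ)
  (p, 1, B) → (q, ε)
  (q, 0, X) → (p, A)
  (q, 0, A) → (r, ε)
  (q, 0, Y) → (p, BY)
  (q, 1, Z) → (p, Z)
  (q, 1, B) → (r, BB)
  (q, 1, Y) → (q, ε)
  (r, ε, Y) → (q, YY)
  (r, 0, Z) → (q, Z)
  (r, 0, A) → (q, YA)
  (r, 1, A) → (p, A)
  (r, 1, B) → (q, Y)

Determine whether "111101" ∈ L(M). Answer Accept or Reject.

(p, 111101, Z)
  read 1, top Z: go to p, push XBZ → (p, 11101, XBZ)
  ε-move, top X: go to r, push ε → (r, 11101, BZ)
  read 1, top B: go to q, push Y → (q, 1101, YZ)
  read 1, top Y: go to q, push ε → (q, 101, Z)
  read 1, top Z: go to p, push Z → (p, 01, Z)
  read 0, top Z: go to r, push BZ → (r, 1, BZ)
  read 1, top B: go to q, push Y → (q, ε, YZ)
All input consumed; stack is YZ, not empty, and no further ε-move applies.

Reject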